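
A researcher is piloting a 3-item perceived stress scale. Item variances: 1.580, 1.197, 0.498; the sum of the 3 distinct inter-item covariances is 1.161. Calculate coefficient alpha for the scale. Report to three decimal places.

coefficient alpha = 0.622

sum of item variances = 1.580 + 1.197 + 0.498 = 3.275
Sum of distinct covariances = 1.161
σ²_total = sum of item variances + 2·Σcov = 3.275 + 2 × 1.161 = 5.597
α = (3/2)·(1 − 3.275/5.597) = 0.622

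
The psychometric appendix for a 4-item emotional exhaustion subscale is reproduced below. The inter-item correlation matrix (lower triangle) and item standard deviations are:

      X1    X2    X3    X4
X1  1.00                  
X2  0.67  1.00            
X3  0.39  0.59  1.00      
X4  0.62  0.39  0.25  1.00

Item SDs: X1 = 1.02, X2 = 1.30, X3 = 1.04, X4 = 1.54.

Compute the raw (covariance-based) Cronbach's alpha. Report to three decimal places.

Σσ²ᵢ = 1.02² + 1.30² + 1.04² + 1.54² = 6.1836
Covariances σ_ij = r_ij · s_i · s_j:
  σ(X1,X2) = 0.67 × 1.02 × 1.30 = 0.8884
  σ(X1,X3) = 0.39 × 1.02 × 1.04 = 0.4137
  σ(X1,X4) = 0.62 × 1.02 × 1.54 = 0.9739
  σ(X2,X3) = 0.59 × 1.30 × 1.04 = 0.7977
  σ(X2,X4) = 0.39 × 1.30 × 1.54 = 0.7808
  σ(X3,X4) = 0.25 × 1.04 × 1.54 = 0.4004
σ²_T = Σσ²ᵢ + 2·Σσ_ij = 6.1836 + 2 × 4.2549 = 14.6934
α = (4/3)·(1 − 6.1836/14.6934) = 0.772

α = 0.772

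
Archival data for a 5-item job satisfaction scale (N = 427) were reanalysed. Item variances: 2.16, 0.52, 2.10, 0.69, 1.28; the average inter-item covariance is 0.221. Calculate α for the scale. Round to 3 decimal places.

ΣVar(i) = 2.16 + 0.52 + 2.10 + 0.69 + 1.28 = 6.75
Sum of the 10 distinct covariances = 10 × 0.221 = 2.210
σ²_T = ΣVar(i) + 2·Σcov = 6.75 + 2 × 2.210 = 11.170
α = (5/4)·(1 − 6.75/11.170) = 0.495

α = 0.495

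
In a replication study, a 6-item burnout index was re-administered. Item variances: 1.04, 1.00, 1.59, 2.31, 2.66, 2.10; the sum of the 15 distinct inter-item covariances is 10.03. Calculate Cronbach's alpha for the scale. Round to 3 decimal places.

Σσᵢ² = 1.04 + 1.00 + 1.59 + 2.31 + 2.66 + 2.10 = 10.70
Sum of distinct covariances = 10.03
σ²_T = Σσᵢ² + 2·Σcov = 10.70 + 2 × 10.03 = 30.76
α = (6/5)·(1 − 10.70/30.76) = 0.783

α = 0.783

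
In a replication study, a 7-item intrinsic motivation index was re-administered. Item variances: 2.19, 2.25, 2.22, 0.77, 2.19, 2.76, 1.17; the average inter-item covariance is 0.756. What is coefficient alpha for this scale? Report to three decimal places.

Σσ²ᵢ = 2.19 + 2.25 + 2.22 + 0.77 + 2.19 + 2.76 + 1.17 = 13.55
Sum of the 21 distinct covariances = 21 × 0.756 = 15.876
σ²_total = Σσ²ᵢ + 2·Σcov = 13.55 + 2 × 15.876 = 45.302
α = (7/6)·(1 − 13.55/45.302) = 0.818

α = 0.818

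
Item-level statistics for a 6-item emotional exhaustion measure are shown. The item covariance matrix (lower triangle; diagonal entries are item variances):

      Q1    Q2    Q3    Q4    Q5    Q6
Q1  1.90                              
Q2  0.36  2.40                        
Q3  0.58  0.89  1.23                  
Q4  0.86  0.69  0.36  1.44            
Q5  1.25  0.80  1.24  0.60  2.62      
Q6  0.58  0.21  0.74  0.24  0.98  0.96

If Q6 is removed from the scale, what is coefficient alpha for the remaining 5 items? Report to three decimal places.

α = 0.768

Remaining items: Q1, Q2, Q3, Q4, Q5 (k = 5).
sum of item variances = 1.90 + 2.40 + 1.23 + 1.44 + 2.62 = 9.59
Var(T) = 9.59 + 2 × 7.63 = 24.85
α (item deleted) = (5/4)·(1 − 9.59/24.85) = 0.768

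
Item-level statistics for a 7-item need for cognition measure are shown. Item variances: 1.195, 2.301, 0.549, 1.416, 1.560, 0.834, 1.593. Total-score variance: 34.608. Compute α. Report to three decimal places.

α = 0.848

ΣVar(i) = 1.195 + 2.301 + 0.549 + 1.416 + 1.560 + 0.834 + 1.593 = 9.448
α = (k/(k−1))·(1 − ΣVar(i)/σ²_total) = (7/6)·(1 − 9.448/34.608) = 0.848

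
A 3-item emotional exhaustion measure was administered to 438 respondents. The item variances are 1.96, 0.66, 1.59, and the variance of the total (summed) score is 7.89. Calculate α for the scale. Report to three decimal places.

Σσᵢ² = 1.96 + 0.66 + 1.59 = 4.21
α = (k/(k−1))·(1 − Σσᵢ²/Var(T)) = (3/2)·(1 − 4.21/7.89) = 0.700

α = 0.700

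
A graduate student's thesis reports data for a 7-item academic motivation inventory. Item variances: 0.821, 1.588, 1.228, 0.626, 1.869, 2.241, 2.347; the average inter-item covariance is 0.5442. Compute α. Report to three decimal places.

α = 0.794

Σσᵢ² = 0.821 + 1.588 + 1.228 + 0.626 + 1.869 + 2.241 + 2.347 = 10.720
Sum of the 21 distinct covariances = 21 × 0.5442 = 11.4282
Var(T) = Σσᵢ² + 2·Σcov = 10.720 + 2 × 11.4282 = 33.5764
α = (7/6)·(1 − 10.720/33.5764) = 0.794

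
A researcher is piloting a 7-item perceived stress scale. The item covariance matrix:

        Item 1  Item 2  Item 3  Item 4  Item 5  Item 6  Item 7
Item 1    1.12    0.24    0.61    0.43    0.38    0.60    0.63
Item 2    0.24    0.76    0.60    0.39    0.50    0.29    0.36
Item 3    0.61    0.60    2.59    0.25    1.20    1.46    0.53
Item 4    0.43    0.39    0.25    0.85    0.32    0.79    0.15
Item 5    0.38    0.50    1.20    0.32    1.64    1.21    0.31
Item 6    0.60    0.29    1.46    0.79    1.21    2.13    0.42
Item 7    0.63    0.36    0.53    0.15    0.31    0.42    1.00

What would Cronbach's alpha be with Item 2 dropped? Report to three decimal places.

α = 0.799

Remaining items: Item 1, Item 3, Item 4, Item 5, Item 6, Item 7 (k = 6).
Σσ²ᵢ = 1.12 + 2.59 + 0.85 + 1.64 + 2.13 + 1.00 = 9.33
Var(T) = 9.33 + 2 × 9.29 = 27.91
α (item deleted) = (6/5)·(1 − 9.33/27.91) = 0.799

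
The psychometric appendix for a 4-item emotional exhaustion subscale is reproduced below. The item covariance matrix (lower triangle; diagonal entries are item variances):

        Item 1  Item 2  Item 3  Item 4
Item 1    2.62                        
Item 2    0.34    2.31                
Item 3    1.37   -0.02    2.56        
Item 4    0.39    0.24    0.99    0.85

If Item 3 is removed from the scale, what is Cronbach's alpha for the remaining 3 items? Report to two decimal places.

α = 0.38

Remaining items: Item 1, Item 2, Item 4 (k = 3).
Σσ²ᵢ = 2.62 + 2.31 + 0.85 = 5.78
σ²_T = 5.78 + 2 × 0.97 = 7.72
α (item deleted) = (3/2)·(1 − 5.78/7.72) = 0.38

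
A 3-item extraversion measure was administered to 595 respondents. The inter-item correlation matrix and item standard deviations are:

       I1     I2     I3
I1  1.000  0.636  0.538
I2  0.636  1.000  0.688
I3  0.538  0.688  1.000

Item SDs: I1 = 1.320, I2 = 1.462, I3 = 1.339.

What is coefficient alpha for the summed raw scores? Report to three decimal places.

α = 0.831

Σσ²ᵢ = 1.320² + 1.462² + 1.339² = 5.6728
Covariances σ_ij = r_ij · s_i · s_j:
  σ(I1,I2) = 0.636 × 1.320 × 1.462 = 1.2274
  σ(I1,I3) = 0.538 × 1.320 × 1.339 = 0.9509
  σ(I2,I3) = 0.688 × 1.462 × 1.339 = 1.3468
σ²_T = Σσ²ᵢ + 2·Σσ_ij = 5.6728 + 2 × 3.5251 = 12.7230
α = (3/2)·(1 − 5.6728/12.7230) = 0.831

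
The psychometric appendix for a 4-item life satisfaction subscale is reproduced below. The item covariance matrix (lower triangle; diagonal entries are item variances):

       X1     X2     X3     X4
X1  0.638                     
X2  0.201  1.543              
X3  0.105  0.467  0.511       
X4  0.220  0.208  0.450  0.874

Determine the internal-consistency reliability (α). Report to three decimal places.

Σσ²ᵢ = 0.638 + 1.543 + 0.511 + 0.874 = 3.566
Σ_{i<j} σ_ij = 1.651
σ²_T = 3.566 + 2 × 1.651 = 6.868
α = (k/(k−1))·(1 − Σσ²ᵢ/σ²_T) = (4/3)·(1 − 3.566/6.868) = 0.641

α = 0.641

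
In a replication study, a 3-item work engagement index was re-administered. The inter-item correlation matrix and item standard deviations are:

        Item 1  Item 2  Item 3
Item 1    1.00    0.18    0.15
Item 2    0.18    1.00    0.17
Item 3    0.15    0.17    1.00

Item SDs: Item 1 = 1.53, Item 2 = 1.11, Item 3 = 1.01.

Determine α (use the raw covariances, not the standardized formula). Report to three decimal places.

Σσ²ᵢ = 1.53² + 1.11² + 1.01² = 4.5931
Covariances σ_ij = r_ij · s_i · s_j:
  σ(Item 1,Item 2) = 0.18 × 1.53 × 1.11 = 0.3057
  σ(Item 1,Item 3) = 0.15 × 1.53 × 1.01 = 0.2318
  σ(Item 2,Item 3) = 0.17 × 1.11 × 1.01 = 0.1906
σ²_T = Σσ²ᵢ + 2·Σσ_ij = 4.5931 + 2 × 0.7281 = 6.0493
α = (3/2)·(1 − 4.5931/6.0493) = 0.361

α = 0.361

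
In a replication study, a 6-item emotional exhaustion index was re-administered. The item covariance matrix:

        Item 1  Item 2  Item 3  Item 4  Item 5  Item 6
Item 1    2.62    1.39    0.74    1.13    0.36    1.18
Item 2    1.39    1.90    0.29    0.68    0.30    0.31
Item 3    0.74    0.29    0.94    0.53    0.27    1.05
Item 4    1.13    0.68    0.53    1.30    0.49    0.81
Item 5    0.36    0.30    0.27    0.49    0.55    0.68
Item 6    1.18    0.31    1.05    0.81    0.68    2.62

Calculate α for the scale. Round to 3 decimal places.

α = 0.807

Σσᵢ² = 2.62 + 1.90 + 0.94 + 1.30 + 0.55 + 2.62 = 9.93
Sum of the distinct covariances = 10.21
total variance = 9.93 + 2 × 10.21 = 30.35
α = (k/(k−1))·(1 − Σσᵢ²/total variance) = (6/5)·(1 − 9.93/30.35) = 0.807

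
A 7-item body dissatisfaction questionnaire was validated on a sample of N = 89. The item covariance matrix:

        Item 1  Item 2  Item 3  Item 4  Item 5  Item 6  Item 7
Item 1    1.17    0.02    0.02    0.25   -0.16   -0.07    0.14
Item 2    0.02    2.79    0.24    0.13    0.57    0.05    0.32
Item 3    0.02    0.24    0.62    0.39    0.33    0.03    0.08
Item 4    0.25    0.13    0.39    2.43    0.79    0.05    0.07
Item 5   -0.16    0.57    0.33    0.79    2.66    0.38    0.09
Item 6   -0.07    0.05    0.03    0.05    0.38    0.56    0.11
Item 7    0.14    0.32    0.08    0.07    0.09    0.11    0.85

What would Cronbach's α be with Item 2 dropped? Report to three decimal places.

Cronbach's α = 0.451

Remaining items: Item 1, Item 3, Item 4, Item 5, Item 6, Item 7 (k = 6).
Σσᵢ² = 1.17 + 0.62 + 2.43 + 2.66 + 0.56 + 0.85 = 8.29
total variance = 8.29 + 2 × 2.50 = 13.29
α (item deleted) = (6/5)·(1 − 8.29/13.29) = 0.451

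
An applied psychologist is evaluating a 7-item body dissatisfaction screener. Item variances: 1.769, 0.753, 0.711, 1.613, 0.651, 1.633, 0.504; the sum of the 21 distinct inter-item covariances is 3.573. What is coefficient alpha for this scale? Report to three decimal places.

Σσ²ᵢ = 1.769 + 0.753 + 0.711 + 1.613 + 0.651 + 1.633 + 0.504 = 7.634
Sum of distinct covariances = 3.573
total variance = Σσ²ᵢ + 2·Σcov = 7.634 + 2 × 3.573 = 14.780
α = (7/6)·(1 − 7.634/14.780) = 0.564

α = 0.564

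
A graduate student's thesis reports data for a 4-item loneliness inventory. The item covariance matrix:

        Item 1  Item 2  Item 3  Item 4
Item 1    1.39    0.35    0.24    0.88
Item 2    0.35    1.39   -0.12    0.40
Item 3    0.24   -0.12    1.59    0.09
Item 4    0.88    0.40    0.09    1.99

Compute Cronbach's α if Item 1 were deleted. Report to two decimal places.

Remaining items: Item 2, Item 3, Item 4 (k = 3).
sum of item variances = 1.39 + 1.59 + 1.99 = 4.97
σ²_T = 4.97 + 2 × 0.37 = 5.71
α (item deleted) = (3/2)·(1 − 4.97/5.71) = 0.19

Cronbach's α = 0.19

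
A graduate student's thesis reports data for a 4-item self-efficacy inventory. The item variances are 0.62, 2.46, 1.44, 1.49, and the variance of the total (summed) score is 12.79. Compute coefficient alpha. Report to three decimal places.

Σσᵢ² = 0.62 + 2.46 + 1.44 + 1.49 = 6.01
α = (k/(k−1))·(1 − Σσᵢ²/Var(T)) = (4/3)·(1 − 6.01/12.79) = 0.707

α = 0.707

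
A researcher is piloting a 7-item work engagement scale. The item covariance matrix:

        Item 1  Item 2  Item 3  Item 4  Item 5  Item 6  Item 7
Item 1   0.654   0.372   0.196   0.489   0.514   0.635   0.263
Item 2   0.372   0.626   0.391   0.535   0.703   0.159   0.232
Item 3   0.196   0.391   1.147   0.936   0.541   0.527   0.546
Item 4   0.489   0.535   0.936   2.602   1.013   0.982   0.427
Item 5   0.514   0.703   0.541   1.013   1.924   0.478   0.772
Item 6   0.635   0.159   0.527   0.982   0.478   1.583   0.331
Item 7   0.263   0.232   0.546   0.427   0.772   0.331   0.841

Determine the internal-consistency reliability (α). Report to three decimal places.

α = 0.819

Σσ²ᵢ = 0.654 + 0.626 + 1.147 + 2.602 + 1.924 + 1.583 + 0.841 = 9.377
Sum of the distinct covariances = 11.042
total variance = 9.377 + 2 × 11.042 = 31.461
α = (k/(k−1))·(1 − Σσ²ᵢ/total variance) = (7/6)·(1 − 9.377/31.461) = 0.819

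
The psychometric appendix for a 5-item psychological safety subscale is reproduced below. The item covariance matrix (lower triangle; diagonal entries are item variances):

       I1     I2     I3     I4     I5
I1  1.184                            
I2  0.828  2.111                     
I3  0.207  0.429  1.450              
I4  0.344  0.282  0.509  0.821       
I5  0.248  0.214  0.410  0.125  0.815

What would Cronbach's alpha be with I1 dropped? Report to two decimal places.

Remaining items: I2, I3, I4, I5 (k = 4).
sum of item variances = 2.111 + 1.450 + 0.821 + 0.815 = 5.197
σ²_T = 5.197 + 2 × 1.969 = 9.135
α (item deleted) = (4/3)·(1 − 5.197/9.135) = 0.57

Cronbach's alpha = 0.57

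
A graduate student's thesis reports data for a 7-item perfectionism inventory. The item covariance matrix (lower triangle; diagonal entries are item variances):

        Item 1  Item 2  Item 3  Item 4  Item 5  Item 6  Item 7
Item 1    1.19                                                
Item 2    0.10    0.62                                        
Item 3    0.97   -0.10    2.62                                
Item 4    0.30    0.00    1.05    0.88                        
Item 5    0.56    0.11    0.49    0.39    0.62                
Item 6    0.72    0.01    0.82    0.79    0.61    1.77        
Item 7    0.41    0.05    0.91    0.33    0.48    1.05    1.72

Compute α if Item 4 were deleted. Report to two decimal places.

Remaining items: Item 1, Item 2, Item 3, Item 5, Item 6, Item 7 (k = 6).
Σσᵢ² = 1.19 + 0.62 + 2.62 + 0.62 + 1.77 + 1.72 = 8.54
total variance = 8.54 + 2 × 7.19 = 22.92
α (item deleted) = (6/5)·(1 − 8.54/22.92) = 0.75

α = 0.75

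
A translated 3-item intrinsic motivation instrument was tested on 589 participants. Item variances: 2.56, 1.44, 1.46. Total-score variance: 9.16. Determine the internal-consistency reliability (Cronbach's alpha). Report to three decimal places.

α = 0.606

Σσ²ᵢ = 2.56 + 1.44 + 1.46 = 5.46
α = (k/(k−1))·(1 − Σσ²ᵢ/σ²_T) = (3/2)·(1 − 5.46/9.16) = 0.606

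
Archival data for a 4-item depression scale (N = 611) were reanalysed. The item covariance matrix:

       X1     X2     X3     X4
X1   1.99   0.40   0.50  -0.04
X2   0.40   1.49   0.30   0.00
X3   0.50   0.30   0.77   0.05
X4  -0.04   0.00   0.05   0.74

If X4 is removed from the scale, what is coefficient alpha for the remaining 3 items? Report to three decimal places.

α = 0.541

Remaining items: X1, X2, X3 (k = 3).
Σσᵢ² = 1.99 + 1.49 + 0.77 = 4.25
Var(T) = 4.25 + 2 × 1.20 = 6.65
α (item deleted) = (3/2)·(1 − 4.25/6.65) = 0.541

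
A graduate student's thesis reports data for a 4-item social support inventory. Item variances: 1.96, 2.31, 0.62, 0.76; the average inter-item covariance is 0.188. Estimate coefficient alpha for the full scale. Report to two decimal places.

coefficient alpha = 0.38

Σσ²ᵢ = 1.96 + 2.31 + 0.62 + 0.76 = 5.65
Sum of the 6 distinct covariances = 6 × 0.188 = 1.128
σ²_total = Σσ²ᵢ + 2·Σcov = 5.65 + 2 × 1.128 = 7.906
α = (4/3)·(1 − 5.65/7.906) = 0.38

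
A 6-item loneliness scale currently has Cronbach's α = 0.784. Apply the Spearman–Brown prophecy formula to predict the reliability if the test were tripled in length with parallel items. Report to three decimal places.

predicted reliability = 0.916

Length factor m = 3
α' = m·α / (1 + (m−1)·α)
   = 3 × 0.784 / (1 + (3 − 1) × 0.784)
   = 2.3520 / 2.5680 = 0.916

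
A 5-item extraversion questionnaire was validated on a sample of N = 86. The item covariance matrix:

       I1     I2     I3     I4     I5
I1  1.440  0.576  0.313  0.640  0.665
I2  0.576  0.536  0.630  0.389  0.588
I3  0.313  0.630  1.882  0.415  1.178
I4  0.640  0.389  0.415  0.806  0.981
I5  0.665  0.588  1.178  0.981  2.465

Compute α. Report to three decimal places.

Σσᵢ² = 1.440 + 0.536 + 1.882 + 0.806 + 2.465 = 7.129
Sum of the distinct covariances = 6.375
Var(T) = 7.129 + 2 × 6.375 = 19.879
α = (k/(k−1))·(1 − Σσᵢ²/Var(T)) = (5/4)·(1 − 7.129/19.879) = 0.802

α = 0.802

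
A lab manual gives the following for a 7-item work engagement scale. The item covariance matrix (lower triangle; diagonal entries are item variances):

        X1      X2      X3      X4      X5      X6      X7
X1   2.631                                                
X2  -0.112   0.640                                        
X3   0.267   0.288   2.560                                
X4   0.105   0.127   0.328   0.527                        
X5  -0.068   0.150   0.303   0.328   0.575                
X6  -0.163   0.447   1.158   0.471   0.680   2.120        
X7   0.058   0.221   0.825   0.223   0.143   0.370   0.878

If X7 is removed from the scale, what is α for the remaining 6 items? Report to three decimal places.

α = 0.585

Remaining items: X1, X2, X3, X4, X5, X6 (k = 6).
Σσ²ᵢ = 2.631 + 0.640 + 2.560 + 0.527 + 0.575 + 2.120 = 9.053
σ²_total = 9.053 + 2 × 4.309 = 17.671
α (item deleted) = (6/5)·(1 − 9.053/17.671) = 0.585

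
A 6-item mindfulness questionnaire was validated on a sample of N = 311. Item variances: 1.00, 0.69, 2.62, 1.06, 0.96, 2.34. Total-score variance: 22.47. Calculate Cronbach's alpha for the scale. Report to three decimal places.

α = 0.737

ΣVar(i) = 1.00 + 0.69 + 2.62 + 1.06 + 0.96 + 2.34 = 8.67
α = (k/(k−1))·(1 − ΣVar(i)/σ²_total) = (6/5)·(1 − 8.67/22.47) = 0.737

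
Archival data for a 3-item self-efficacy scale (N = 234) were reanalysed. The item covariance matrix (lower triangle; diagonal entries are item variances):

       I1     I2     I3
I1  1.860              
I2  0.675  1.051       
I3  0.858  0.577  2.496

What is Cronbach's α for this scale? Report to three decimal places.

sum of item variances = 1.860 + 1.051 + 2.496 = 5.407
Sum of off-diagonal covariances = 2.110
Var(T) = 5.407 + 2 × 2.110 = 9.627
α = (k/(k−1))·(1 − sum of item variances/Var(T)) = (3/2)·(1 − 5.407/9.627) = 0.658

α = 0.658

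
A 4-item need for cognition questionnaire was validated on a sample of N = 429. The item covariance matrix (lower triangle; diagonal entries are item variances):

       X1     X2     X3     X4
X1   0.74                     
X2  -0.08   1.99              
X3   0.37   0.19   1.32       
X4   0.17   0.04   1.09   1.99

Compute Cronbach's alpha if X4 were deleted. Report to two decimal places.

Remaining items: X1, X2, X3 (k = 3).
sum of item variances = 0.74 + 1.99 + 1.32 = 4.05
σ²_T = 4.05 + 2 × 0.48 = 5.01
α (item deleted) = (3/2)·(1 − 4.05/5.01) = 0.29

α = 0.29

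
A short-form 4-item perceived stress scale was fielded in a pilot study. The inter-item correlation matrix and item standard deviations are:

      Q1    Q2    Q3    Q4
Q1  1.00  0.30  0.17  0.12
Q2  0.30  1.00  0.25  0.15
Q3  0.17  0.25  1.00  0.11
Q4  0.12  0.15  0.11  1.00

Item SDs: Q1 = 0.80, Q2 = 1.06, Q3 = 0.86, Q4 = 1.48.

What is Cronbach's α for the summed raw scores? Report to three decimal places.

Cronbach's α = 0.430

Σσ²ᵢ = 0.80² + 1.06² + 0.86² + 1.48² = 4.6936
Covariances σ_ij = r_ij · s_i · s_j:
  σ(Q1,Q2) = 0.30 × 0.80 × 1.06 = 0.2544
  σ(Q1,Q3) = 0.17 × 0.80 × 0.86 = 0.1170
  σ(Q1,Q4) = 0.12 × 0.80 × 1.48 = 0.1421
  σ(Q2,Q3) = 0.25 × 1.06 × 0.86 = 0.2279
  σ(Q2,Q4) = 0.15 × 1.06 × 1.48 = 0.2353
  σ(Q3,Q4) = 0.11 × 0.86 × 1.48 = 0.1400
σ²_T = Σσ²ᵢ + 2·Σσ_ij = 4.6936 + 2 × 1.1167 = 6.9270
α = (4/3)·(1 − 4.6936/6.9270) = 0.430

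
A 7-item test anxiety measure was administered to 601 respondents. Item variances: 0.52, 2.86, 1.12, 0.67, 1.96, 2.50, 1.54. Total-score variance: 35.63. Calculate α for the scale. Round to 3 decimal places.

α = 0.801

Σσ²ᵢ = 0.52 + 2.86 + 1.12 + 0.67 + 1.96 + 2.50 + 1.54 = 11.17
α = (k/(k−1))·(1 − Σσ²ᵢ/total variance) = (7/6)·(1 − 11.17/35.63) = 0.801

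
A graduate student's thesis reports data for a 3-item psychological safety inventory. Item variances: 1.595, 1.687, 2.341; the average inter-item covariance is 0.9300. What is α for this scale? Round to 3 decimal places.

Σσ²ᵢ = 1.595 + 1.687 + 2.341 = 5.623
Sum of the 3 distinct covariances = 3 × 0.9300 = 2.7900
total variance = Σσ²ᵢ + 2·Σcov = 5.623 + 2 × 2.7900 = 11.2030
α = (3/2)·(1 − 5.623/11.2030) = 0.747

α = 0.747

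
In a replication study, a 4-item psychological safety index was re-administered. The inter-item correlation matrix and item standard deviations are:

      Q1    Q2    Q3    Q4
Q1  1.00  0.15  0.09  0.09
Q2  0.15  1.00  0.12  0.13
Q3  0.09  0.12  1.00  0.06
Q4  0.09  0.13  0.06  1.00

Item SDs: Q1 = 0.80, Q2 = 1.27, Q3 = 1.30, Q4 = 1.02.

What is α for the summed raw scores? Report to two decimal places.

Σσ²ᵢ = 0.80² + 1.27² + 1.30² + 1.02² = 4.9833
Covariances σ_ij = r_ij · s_i · s_j:
  σ(Q1,Q2) = 0.15 × 0.80 × 1.27 = 0.1524
  σ(Q1,Q3) = 0.09 × 0.80 × 1.30 = 0.0936
  σ(Q1,Q4) = 0.09 × 0.80 × 1.02 = 0.0734
  σ(Q2,Q3) = 0.12 × 1.27 × 1.30 = 0.1981
  σ(Q2,Q4) = 0.13 × 1.27 × 1.02 = 0.1684
  σ(Q3,Q4) = 0.06 × 1.30 × 1.02 = 0.0796
σ²_T = Σσ²ᵢ + 2·Σσ_ij = 4.9833 + 2 × 0.7655 = 6.5143
α = (4/3)·(1 − 4.9833/6.5143) = 0.31

α = 0.31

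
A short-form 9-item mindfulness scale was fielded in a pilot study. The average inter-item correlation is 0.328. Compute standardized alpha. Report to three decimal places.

Standardized α = k·r̄ / (1 + (k−1)·r̄) = 9 × 0.328 / (1 + 8 × 0.328)
  = 2.9520 / 3.6240 = 0.815

standardized alpha = 0.815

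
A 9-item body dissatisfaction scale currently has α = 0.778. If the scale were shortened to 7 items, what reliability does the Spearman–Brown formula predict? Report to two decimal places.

Length factor m = 7/9 = 0.7778
α' = m·α / (1 − (1−m)·α)
   = 7/9 × 0.778 / (1 − (1 − 7/9) × 0.778)
   = 0.6051 / 0.8271 = 0.73

predicted reliability = 0.73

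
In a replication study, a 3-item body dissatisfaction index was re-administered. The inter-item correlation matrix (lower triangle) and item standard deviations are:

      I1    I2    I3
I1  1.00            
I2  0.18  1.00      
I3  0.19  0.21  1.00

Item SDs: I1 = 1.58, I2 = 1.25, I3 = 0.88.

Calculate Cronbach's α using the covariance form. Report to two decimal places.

α = 0.39

Σσ²ᵢ = 1.58² + 1.25² + 0.88² = 4.8333
Covariances σ_ij = r_ij · s_i · s_j:
  σ(I1,I2) = 0.18 × 1.58 × 1.25 = 0.3555
  σ(I1,I3) = 0.19 × 1.58 × 0.88 = 0.2642
  σ(I2,I3) = 0.21 × 1.25 × 0.88 = 0.2310
σ²_T = Σσ²ᵢ + 2·Σσ_ij = 4.8333 + 2 × 0.8507 = 6.5347
α = (3/2)·(1 − 4.8333/6.5347) = 0.39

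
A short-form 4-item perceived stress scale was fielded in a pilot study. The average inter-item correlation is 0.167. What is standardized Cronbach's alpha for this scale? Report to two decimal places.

Standardized α = k·r̄ / (1 + (k−1)·r̄) = 4 × 0.167 / (1 + 3 × 0.167)
  = 0.6680 / 1.5010 = 0.45

standardized Cronbach's alpha = 0.45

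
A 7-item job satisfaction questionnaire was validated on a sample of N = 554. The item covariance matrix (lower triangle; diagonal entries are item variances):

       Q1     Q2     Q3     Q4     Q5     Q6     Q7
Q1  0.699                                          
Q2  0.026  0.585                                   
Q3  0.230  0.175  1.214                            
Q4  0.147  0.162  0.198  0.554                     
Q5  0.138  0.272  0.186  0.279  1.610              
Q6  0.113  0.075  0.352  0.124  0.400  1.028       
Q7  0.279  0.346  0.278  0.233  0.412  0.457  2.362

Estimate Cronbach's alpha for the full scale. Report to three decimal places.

α = 0.639

Σσᵢ² = 0.699 + 0.585 + 1.214 + 0.554 + 1.610 + 1.028 + 2.362 = 8.052
Sum of the distinct covariances = 4.882
σ²_T = 8.052 + 2 × 4.882 = 17.816
α = (k/(k−1))·(1 − Σσᵢ²/σ²_T) = (7/6)·(1 − 8.052/17.816) = 0.639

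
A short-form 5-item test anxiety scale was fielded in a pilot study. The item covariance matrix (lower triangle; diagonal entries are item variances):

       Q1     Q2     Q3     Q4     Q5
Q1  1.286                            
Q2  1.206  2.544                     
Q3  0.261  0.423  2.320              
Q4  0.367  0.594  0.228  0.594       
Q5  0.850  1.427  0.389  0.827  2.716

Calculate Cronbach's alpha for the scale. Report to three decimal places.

Cronbach's alpha = 0.727

sum of item variances = 1.286 + 2.544 + 2.320 + 0.594 + 2.716 = 9.460
Sum of the distinct covariances = 6.572
total variance = 9.460 + 2 × 6.572 = 22.604
α = (k/(k−1))·(1 − sum of item variances/total variance) = (5/4)·(1 − 9.460/22.604) = 0.727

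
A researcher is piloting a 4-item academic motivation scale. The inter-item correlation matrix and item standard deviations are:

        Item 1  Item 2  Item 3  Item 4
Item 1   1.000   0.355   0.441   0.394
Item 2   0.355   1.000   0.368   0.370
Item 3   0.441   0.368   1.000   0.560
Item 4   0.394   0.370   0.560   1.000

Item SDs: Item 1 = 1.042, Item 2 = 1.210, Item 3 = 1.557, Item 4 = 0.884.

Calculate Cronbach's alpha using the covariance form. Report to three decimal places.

α = 0.721

Σσ²ᵢ = 1.042² + 1.210² + 1.557² + 0.884² = 5.7556
Covariances σ_ij = r_ij · s_i · s_j:
  σ(Item 1,Item 2) = 0.355 × 1.042 × 1.210 = 0.4476
  σ(Item 1,Item 3) = 0.441 × 1.042 × 1.557 = 0.7155
  σ(Item 1,Item 4) = 0.394 × 1.042 × 0.884 = 0.3629
  σ(Item 2,Item 3) = 0.368 × 1.210 × 1.557 = 0.6933
  σ(Item 2,Item 4) = 0.370 × 1.210 × 0.884 = 0.3958
  σ(Item 3,Item 4) = 0.560 × 1.557 × 0.884 = 0.7708
σ²_T = Σσ²ᵢ + 2·Σσ_ij = 5.7556 + 2 × 3.3859 = 12.5274
α = (4/3)·(1 − 5.7556/12.5274) = 0.721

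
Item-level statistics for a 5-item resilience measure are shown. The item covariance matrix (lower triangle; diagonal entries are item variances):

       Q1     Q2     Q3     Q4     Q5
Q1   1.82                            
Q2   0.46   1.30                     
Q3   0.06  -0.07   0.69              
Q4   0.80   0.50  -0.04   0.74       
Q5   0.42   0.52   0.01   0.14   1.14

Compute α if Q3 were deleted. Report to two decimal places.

α = 0.71

Remaining items: Q1, Q2, Q4, Q5 (k = 4).
ΣVar(i) = 1.82 + 1.30 + 0.74 + 1.14 = 5.00
total variance = 5.00 + 2 × 2.84 = 10.68
α (item deleted) = (4/3)·(1 − 5.00/10.68) = 0.71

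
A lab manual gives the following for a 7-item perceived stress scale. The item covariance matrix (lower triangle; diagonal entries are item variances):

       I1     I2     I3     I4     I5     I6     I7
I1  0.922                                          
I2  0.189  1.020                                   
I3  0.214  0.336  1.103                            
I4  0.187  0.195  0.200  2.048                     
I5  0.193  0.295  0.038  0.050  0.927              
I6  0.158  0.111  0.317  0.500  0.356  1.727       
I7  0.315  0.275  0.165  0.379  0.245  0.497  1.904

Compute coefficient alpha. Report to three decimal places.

Σσ²ᵢ = 0.922 + 1.020 + 1.103 + 2.048 + 0.927 + 1.727 + 1.904 = 9.651
Σ_{i<j} σ_ij = 5.215
Var(T) = 9.651 + 2 × 5.215 = 20.081
α = (k/(k−1))·(1 − Σσ²ᵢ/Var(T)) = (7/6)·(1 − 9.651/20.081) = 0.606

coefficient alpha = 0.606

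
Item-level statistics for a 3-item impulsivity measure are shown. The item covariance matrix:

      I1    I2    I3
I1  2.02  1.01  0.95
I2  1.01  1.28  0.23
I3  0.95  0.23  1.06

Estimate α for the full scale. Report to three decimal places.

α = 0.752

ΣVar(i) = 2.02 + 1.28 + 1.06 = 4.36
Sum of the distinct covariances = 2.19
total variance = 4.36 + 2 × 2.19 = 8.74
α = (k/(k−1))·(1 − ΣVar(i)/total variance) = (3/2)·(1 − 4.36/8.74) = 0.752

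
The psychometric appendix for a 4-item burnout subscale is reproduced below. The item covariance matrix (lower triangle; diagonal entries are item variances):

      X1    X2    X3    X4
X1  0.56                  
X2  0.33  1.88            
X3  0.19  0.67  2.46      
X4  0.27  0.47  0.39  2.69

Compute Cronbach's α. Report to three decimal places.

Σσᵢ² = 0.56 + 1.88 + 2.46 + 2.69 = 7.59
Sum of the distinct covariances = 2.32
σ²_T = 7.59 + 2 × 2.32 = 12.23
α = (k/(k−1))·(1 − Σσᵢ²/σ²_T) = (4/3)·(1 − 7.59/12.23) = 0.506

α = 0.506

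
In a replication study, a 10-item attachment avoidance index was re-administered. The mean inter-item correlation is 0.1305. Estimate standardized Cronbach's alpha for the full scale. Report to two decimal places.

Standardized α = k·r̄ / (1 + (k−1)·r̄) = 10 × 0.1305 / (1 + 9 × 0.1305)
  = 1.3050 / 2.1745 = 0.60

standardized Cronbach's alpha = 0.60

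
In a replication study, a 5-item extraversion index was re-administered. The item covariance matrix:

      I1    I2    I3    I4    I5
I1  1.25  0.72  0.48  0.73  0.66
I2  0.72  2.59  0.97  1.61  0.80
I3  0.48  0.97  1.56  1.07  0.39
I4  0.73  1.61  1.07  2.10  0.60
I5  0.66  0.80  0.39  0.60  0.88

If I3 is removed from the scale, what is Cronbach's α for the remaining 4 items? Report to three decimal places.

α = 0.800

Remaining items: I1, I2, I4, I5 (k = 4).
ΣVar(i) = 1.25 + 2.59 + 2.10 + 0.88 = 6.82
σ²_T = 6.82 + 2 × 5.12 = 17.06
α (item deleted) = (4/3)·(1 − 6.82/17.06) = 0.800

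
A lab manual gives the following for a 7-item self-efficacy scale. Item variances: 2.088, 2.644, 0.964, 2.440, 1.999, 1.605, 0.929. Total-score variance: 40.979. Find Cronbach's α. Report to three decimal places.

ΣVar(i) = 2.088 + 2.644 + 0.964 + 2.440 + 1.999 + 1.605 + 0.929 = 12.669
α = (k/(k−1))·(1 − ΣVar(i)/σ²_total) = (7/6)·(1 − 12.669/40.979) = 0.806

Cronbach's α = 0.806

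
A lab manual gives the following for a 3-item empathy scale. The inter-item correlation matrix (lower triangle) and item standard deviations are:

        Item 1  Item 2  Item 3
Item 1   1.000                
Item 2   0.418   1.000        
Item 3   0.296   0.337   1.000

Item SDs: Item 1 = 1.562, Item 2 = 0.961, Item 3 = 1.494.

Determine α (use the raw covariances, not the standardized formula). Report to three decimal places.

Σσ²ᵢ = 1.562² + 0.961² + 1.494² = 5.5954
Covariances σ_ij = r_ij · s_i · s_j:
  σ(Item 1,Item 2) = 0.418 × 1.562 × 0.961 = 0.6275
  σ(Item 1,Item 3) = 0.296 × 1.562 × 1.494 = 0.6908
  σ(Item 2,Item 3) = 0.337 × 0.961 × 1.494 = 0.4838
σ²_T = Σσ²ᵢ + 2·Σσ_ij = 5.5954 + 2 × 1.8021 = 9.1996
α = (3/2)·(1 − 5.5954/9.1996) = 0.588

α = 0.588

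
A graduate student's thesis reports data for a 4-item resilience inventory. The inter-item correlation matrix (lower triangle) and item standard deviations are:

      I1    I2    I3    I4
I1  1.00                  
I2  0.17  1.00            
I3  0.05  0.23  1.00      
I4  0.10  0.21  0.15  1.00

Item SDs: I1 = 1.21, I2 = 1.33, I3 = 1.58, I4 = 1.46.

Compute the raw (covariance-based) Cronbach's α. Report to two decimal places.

Σσ²ᵢ = 1.21² + 1.33² + 1.58² + 1.46² = 7.8610
Covariances σ_ij = r_ij · s_i · s_j:
  σ(I1,I2) = 0.17 × 1.21 × 1.33 = 0.2736
  σ(I1,I3) = 0.05 × 1.21 × 1.58 = 0.0956
  σ(I1,I4) = 0.10 × 1.21 × 1.46 = 0.1767
  σ(I2,I3) = 0.23 × 1.33 × 1.58 = 0.4833
  σ(I2,I4) = 0.21 × 1.33 × 1.46 = 0.4078
  σ(I3,I4) = 0.15 × 1.58 × 1.46 = 0.3460
σ²_T = Σσ²ᵢ + 2·Σσ_ij = 7.8610 + 2 × 1.7830 = 11.4270
α = (4/3)·(1 − 7.8610/11.4270) = 0.42

Cronbach's α = 0.42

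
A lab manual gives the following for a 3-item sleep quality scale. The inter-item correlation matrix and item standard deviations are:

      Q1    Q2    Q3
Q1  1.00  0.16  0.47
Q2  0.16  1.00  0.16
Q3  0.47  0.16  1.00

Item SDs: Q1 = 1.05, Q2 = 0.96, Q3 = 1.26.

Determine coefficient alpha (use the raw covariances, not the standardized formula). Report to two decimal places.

Σσ²ᵢ = 1.05² + 0.96² + 1.26² = 3.6117
Covariances σ_ij = r_ij · s_i · s_j:
  σ(Q1,Q2) = 0.16 × 1.05 × 0.96 = 0.1613
  σ(Q1,Q3) = 0.47 × 1.05 × 1.26 = 0.6218
  σ(Q2,Q3) = 0.16 × 0.96 × 1.26 = 0.1935
σ²_T = Σσ²ᵢ + 2·Σσ_ij = 3.6117 + 2 × 0.9766 = 5.5649
α = (3/2)·(1 − 3.6117/5.5649) = 0.53

coefficient alpha = 0.53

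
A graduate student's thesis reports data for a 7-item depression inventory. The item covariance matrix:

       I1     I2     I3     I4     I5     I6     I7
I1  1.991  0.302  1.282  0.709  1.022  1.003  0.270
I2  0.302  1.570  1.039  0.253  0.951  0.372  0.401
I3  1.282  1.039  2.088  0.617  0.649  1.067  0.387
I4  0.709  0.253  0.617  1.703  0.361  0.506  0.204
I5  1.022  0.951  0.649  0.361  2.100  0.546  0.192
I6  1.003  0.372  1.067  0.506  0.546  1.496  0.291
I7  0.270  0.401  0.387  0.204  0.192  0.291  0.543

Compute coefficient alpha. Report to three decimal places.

Σσ²ᵢ = 1.991 + 1.570 + 2.088 + 1.703 + 2.100 + 1.496 + 0.543 = 11.491
Σ_{i<j} σ_ij = 12.424
Var(T) = 11.491 + 2 × 12.424 = 36.339
α = (k/(k−1))·(1 − Σσ²ᵢ/Var(T)) = (7/6)·(1 − 11.491/36.339) = 0.798

α = 0.798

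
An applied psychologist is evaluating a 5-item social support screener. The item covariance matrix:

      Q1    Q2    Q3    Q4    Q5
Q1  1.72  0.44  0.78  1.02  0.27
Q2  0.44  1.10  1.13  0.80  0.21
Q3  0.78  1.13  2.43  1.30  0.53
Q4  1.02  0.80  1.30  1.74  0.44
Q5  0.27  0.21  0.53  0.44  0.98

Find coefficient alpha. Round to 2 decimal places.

α = 0.79

Σσᵢ² = 1.72 + 1.10 + 2.43 + 1.74 + 0.98 = 7.97
Σ_{i<j} σ_ij = 6.92
σ²_T = 7.97 + 2 × 6.92 = 21.81
α = (k/(k−1))·(1 − Σσᵢ²/σ²_T) = (5/4)·(1 − 7.97/21.81) = 0.79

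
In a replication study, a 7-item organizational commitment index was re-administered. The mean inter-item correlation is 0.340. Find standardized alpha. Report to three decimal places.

standardized alpha = 0.783

Standardized α = k·r̄ / (1 + (k−1)·r̄) = 7 × 0.340 / (1 + 6 × 0.340)
  = 2.3800 / 3.0400 = 0.783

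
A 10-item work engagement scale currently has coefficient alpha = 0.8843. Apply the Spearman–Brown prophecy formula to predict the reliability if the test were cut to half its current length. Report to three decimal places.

Length factor m = 1/2
α' = m·α / (1 − (1−m)·α)
   = 1/2 × 0.8843 / (1 − (1 − 1/2) × 0.8843)
   = 0.4421 / 0.5578 = 0.793

predicted reliability = 0.793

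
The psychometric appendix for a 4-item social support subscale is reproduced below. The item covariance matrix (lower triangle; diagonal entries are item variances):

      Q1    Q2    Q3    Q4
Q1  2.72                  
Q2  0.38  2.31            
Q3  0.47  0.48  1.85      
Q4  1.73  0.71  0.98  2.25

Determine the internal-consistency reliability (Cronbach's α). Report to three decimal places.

sum of item variances = 2.72 + 2.31 + 1.85 + 2.25 = 9.13
Sum of off-diagonal covariances = 4.75
σ²_T = 9.13 + 2 × 4.75 = 18.63
α = (k/(k−1))·(1 − sum of item variances/σ²_T) = (4/3)·(1 − 9.13/18.63) = 0.680

Cronbach's α = 0.680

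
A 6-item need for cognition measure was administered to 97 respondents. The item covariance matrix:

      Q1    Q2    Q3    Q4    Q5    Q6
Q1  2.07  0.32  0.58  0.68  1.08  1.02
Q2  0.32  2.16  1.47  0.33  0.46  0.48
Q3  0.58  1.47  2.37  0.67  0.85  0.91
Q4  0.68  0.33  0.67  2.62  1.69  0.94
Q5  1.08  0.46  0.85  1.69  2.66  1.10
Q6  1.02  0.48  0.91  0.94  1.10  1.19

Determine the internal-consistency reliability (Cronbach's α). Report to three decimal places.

Σσᵢ² = 2.07 + 2.16 + 2.37 + 2.62 + 2.66 + 1.19 = 13.07
Sum of off-diagonal covariances = 12.58
σ²_T = 13.07 + 2 × 12.58 = 38.23
α = (k/(k−1))·(1 − Σσᵢ²/σ²_T) = (6/5)·(1 − 13.07/38.23) = 0.790

Cronbach's α = 0.790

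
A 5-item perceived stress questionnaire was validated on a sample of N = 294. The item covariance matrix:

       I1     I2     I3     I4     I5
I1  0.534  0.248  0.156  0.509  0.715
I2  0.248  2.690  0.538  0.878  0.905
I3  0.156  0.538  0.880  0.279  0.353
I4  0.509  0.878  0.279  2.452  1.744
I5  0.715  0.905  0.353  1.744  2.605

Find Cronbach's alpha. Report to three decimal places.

Σσᵢ² = 0.534 + 2.690 + 0.880 + 2.452 + 2.605 = 9.161
Sum of off-diagonal covariances = 6.325
Var(T) = 9.161 + 2 × 6.325 = 21.811
α = (k/(k−1))·(1 − Σσᵢ²/Var(T)) = (5/4)·(1 − 9.161/21.811) = 0.725

α = 0.725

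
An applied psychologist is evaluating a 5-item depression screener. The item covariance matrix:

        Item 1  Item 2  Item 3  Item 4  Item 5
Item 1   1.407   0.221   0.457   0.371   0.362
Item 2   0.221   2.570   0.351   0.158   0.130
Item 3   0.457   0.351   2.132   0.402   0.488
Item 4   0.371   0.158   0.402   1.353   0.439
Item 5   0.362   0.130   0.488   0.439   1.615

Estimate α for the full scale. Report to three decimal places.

α = 0.533

Σσ²ᵢ = 1.407 + 2.570 + 2.132 + 1.353 + 1.615 = 9.077
Σ_{i<j} σ_ij = 3.379
σ²_T = 9.077 + 2 × 3.379 = 15.835
α = (k/(k−1))·(1 − Σσ²ᵢ/σ²_T) = (5/4)·(1 − 9.077/15.835) = 0.533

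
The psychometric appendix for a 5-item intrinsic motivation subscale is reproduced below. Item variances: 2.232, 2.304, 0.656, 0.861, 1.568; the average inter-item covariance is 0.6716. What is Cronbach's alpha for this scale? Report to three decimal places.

α = 0.798

Σσᵢ² = 2.232 + 2.304 + 0.656 + 0.861 + 1.568 = 7.621
Sum of the 10 distinct covariances = 10 × 0.6716 = 6.7160
Var(T) = Σσᵢ² + 2·Σcov = 7.621 + 2 × 6.7160 = 21.0530
α = (5/4)·(1 − 7.621/21.0530) = 0.798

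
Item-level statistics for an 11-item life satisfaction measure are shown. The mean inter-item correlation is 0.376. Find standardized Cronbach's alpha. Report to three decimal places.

Standardized α = k·r̄ / (1 + (k−1)·r̄) = 11 × 0.376 / (1 + 10 × 0.376)
  = 4.1360 / 4.7600 = 0.869

standardized Cronbach's alpha = 0.869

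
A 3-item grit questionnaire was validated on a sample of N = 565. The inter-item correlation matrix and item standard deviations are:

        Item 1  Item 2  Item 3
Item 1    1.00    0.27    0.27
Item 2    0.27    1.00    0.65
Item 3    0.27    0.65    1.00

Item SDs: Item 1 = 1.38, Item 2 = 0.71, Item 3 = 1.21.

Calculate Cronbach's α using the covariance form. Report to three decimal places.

Σσ²ᵢ = 1.38² + 0.71² + 1.21² = 3.8726
Covariances σ_ij = r_ij · s_i · s_j:
  σ(Item 1,Item 2) = 0.27 × 1.38 × 0.71 = 0.2645
  σ(Item 1,Item 3) = 0.27 × 1.38 × 1.21 = 0.4508
  σ(Item 2,Item 3) = 0.65 × 0.71 × 1.21 = 0.5584
σ²_T = Σσ²ᵢ + 2·Σσ_ij = 3.8726 + 2 × 1.2737 = 6.4200
α = (3/2)·(1 − 3.8726/6.4200) = 0.595

Cronbach's α = 0.595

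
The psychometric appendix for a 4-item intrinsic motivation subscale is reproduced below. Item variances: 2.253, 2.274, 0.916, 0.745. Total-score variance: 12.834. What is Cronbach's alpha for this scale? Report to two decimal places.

Cronbach's alpha = 0.69

ΣVar(i) = 2.253 + 2.274 + 0.916 + 0.745 = 6.188
α = (k/(k−1))·(1 − ΣVar(i)/σ²_T) = (4/3)·(1 − 6.188/12.834) = 0.69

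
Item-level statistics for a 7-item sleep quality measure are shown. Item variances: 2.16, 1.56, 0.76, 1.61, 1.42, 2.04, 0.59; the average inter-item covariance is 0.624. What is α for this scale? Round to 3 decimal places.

α = 0.841

Σσ²ᵢ = 2.16 + 1.56 + 0.76 + 1.61 + 1.42 + 2.04 + 0.59 = 10.14
Sum of the 21 distinct covariances = 21 × 0.624 = 13.104
σ²_T = Σσ²ᵢ + 2·Σcov = 10.14 + 2 × 13.104 = 36.348
α = (7/6)·(1 − 10.14/36.348) = 0.841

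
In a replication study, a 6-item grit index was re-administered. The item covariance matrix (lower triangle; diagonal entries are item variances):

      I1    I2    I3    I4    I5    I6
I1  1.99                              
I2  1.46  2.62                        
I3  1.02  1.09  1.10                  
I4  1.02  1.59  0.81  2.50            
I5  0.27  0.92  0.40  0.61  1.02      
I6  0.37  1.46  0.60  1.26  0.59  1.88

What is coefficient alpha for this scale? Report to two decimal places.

Σσᵢ² = 1.99 + 2.62 + 1.10 + 2.50 + 1.02 + 1.88 = 11.11
Sum of off-diagonal covariances = 13.47
total variance = 11.11 + 2 × 13.47 = 38.05
α = (k/(k−1))·(1 − Σσᵢ²/total variance) = (6/5)·(1 − 11.11/38.05) = 0.85

α = 0.85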